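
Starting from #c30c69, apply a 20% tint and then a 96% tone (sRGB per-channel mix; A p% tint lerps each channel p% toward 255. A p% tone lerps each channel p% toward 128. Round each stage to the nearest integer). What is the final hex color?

#c30c69 is rgb(195, 12, 105).
Per channel, c → c + 0.2(255 − c):
  R: 195 + 12 = 207 → 207
  G: 12 + 48.6 = 60.6 → 61
  B: 105 + 0.2×(255−105) = 105 + 30 = 135 → 135
After the tint: rgb(207, 61, 135) = #cf3d87.
Lerp each channel 96% toward 128:
  R: 207 + 0.96×(128−207) = 207 − 75.84 = 131.16 → 131
  G: 61 + 0.96×(128−61) = 61 + 64.32 = 125.32 → 125
  B: 135 + 0.96×(128−135) = 135 − 6.72 = 128.28 → 128
rgb(131, 125, 128) = #837d80.

#837d80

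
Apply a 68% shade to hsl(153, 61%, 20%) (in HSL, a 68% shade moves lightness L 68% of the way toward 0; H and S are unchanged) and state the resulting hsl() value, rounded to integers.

L moves 68% from 20 toward 0: 20 − 13.6 = 6.4 → 6.
H and S are unchanged.

hsl(153, 61%, 6%)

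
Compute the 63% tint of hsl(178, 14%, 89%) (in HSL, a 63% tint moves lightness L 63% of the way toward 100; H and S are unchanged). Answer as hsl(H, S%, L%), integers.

L moves 63% from 89 toward 100: 89 + 6.93 = 95.93 → 96.
H and S are unchanged.

hsl(178, 14%, 96%)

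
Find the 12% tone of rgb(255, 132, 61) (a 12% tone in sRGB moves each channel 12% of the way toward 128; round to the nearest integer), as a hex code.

Per channel, c → c + 0.12(128 − c):
  R: 255 − 15.24 = 239.76 → 240
  G: 132 + 0.12×(128−132) = 132 − 0.48 = 131.52 → 132
  B: 61 + 0.12×(128−61) = 61 + 8.04 = 69.04 → 69
rgb(240, 132, 69) = #F08445.

#F08445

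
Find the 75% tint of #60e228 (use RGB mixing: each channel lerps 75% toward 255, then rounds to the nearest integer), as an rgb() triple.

rgb(215, 248, 201)

#60e228 is rgb(96, 226, 40).
A 75% tint moves each channel 75% toward 255:
  R: 96 + 0.75×(255−96) = 96 + 119.25 = 215.25 → 215
  G: 226 + 0.75×(255−226) = 226 + 21.75 = 247.75 → 248
  B: 40 + 0.75×(255−40) = 40 + 161.25 = 201.25 → 201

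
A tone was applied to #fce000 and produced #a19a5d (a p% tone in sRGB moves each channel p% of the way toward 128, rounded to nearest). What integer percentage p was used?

73%

#fce000 is rgb(252, 224, 0); #a19a5d is rgb(161, 154, 93).
On the B channel (widest range): 93 ≈ 0 + (p/100)(128 − 0), so p ≈ 100×(93 − 0)/(128 − 0) = 9300/128 = 72.66.
p = 73 reproduces all three channels after rounding.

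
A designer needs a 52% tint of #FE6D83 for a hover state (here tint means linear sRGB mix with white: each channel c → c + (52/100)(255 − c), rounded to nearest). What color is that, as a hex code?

#FFB9C3

#FE6D83 is rgb(254, 109, 131).
Per channel, c → c + 0.52(255 − c):
  R: 254 + 0.52×(255−254) = 254 + 0.52 = 254.52 → 255
  G: 109 + 0.52×(255−109) = 109 + 75.92 = 184.92 → 185
  B: 131 + 0.52×(255−131) = 131 + 64.48 = 195.48 → 195
rgb(255, 185, 195) = #FFB9C3.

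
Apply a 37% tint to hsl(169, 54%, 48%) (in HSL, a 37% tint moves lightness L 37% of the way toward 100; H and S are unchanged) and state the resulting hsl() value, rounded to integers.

L moves 37% from 48 toward 100: 48 + 19.24 = 67.24 → 67.
H and S are unchanged.

hsl(169, 54%, 67%)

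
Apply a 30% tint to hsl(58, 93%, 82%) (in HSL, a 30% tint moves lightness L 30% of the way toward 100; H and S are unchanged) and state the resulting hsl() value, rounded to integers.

L moves 30% from 82 toward 100: 82 + 5.4 = 87.4 → 87.
H and S are unchanged.

hsl(58, 93%, 87%)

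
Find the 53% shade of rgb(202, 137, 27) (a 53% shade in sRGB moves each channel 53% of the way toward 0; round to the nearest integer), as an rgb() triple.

rgb(95, 64, 13)

Lerp each channel 53% toward 0:
  R: 202 − 107.06 = 94.94 → 95
  G: 137 + 0.53×(0−137) = 137 − 72.61 = 64.39 → 64
  B: 27 + 0.53×(0−27) = 27 − 14.31 = 12.69 → 13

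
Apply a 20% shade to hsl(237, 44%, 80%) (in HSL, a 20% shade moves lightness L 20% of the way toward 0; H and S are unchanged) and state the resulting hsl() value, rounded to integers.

L moves 20% from 80 toward 0: 80 − 16 = 64 → 64.
H and S are unchanged.

hsl(237, 44%, 64%)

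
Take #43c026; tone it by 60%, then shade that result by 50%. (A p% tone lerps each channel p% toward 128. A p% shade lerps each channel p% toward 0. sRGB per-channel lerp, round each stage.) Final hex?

#344d2e

#43c026 is rgb(67, 192, 38).
Lerp each channel 60% toward 128:
  R: 67 + 36.6 = 103.6 → 104
  G: 192 − 38.4 = 153.6 → 154
  B: 38 + 0.6×(128−38) = 38 + 54 = 92 → 92
After the tone: rgb(104, 154, 92) = #689a5c.
Per channel, c → c + 0.5(0 − c):
  R: 104 + 0.5×(0−104) = 104 − 52 = 52 → 52
  G: 154 − 77 = 77 → 77
  B: 92 − 46 = 46 → 46
rgb(52, 77, 46) = #344d2e.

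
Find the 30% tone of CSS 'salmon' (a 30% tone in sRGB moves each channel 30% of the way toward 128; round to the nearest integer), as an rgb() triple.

rgb(213, 128, 118)

CSS salmon is rgb(250, 128, 114).
Lerp each channel 30% toward 128:
  R: 250 + 0.3×(128−250) = 250 − 36.6 = 213.4 → 213
  G: 128 + 0.3×(128−128) = 128 + 0 = 128 → 128
  B: 114 + 4.2 = 118.2 → 118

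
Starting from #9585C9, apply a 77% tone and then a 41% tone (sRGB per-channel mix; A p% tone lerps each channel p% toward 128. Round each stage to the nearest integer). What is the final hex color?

#83818A

#9585C9 is rgb(149, 133, 201).
Lerp each channel 77% toward 128:
  R: 149 − 16.17 = 132.83 → 133
  G: 133 + 0.77×(128−133) = 133 − 3.85 = 129.15 → 129
  B: 201 − 56.21 = 144.79 → 145
After the tone: rgb(133, 129, 145) = #858191.
Lerp each channel 41% toward 128:
  R: 133 + 0.41×(128−133) = 133 − 2.05 = 130.95 → 131
  G: 129 − 0.41 = 128.59 → 129
  B: 145 + 0.41×(128−145) = 145 − 6.97 = 138.03 → 138
rgb(131, 129, 138) = #83818A.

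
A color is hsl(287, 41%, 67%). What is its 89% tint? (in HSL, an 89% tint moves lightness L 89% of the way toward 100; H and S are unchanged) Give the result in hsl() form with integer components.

L moves 89% from 67 toward 100: 67 + 29.37 = 96.37 → 96.
H and S are unchanged.

hsl(287, 41%, 96%)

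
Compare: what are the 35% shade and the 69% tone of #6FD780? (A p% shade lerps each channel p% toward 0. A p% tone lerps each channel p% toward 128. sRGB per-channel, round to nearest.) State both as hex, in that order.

#6FD780 is rgb(111, 215, 128).
35% shade:
  R: 111 + 0.35×(0−111) = 111 − 38.85 = 72.15 → 72
  G: 215 + 0.35×(0−215) = 215 − 75.25 = 139.75 → 140
  B: 128 − 44.8 = 83.2 → 83
  → #488C53
69% tone:
  R: 111 + 11.73 = 122.73 → 123
  G: 215 − 60.03 = 154.97 → 155
  B: 128 + 0 = 128 → 128
  → #7B9B80

#488C53, #7B9B80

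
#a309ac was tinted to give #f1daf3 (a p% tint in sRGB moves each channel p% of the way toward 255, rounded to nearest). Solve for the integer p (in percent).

85%

#a309ac is rgb(163, 9, 172); #f1daf3 is rgb(241, 218, 243).
On the G channel (widest range): 218 ≈ 9 + (p/100)(255 − 9), so p ≈ 100×(218 − 9)/(255 − 9) = 20900/246 = 84.96.
p = 85 reproduces all three channels after rounding.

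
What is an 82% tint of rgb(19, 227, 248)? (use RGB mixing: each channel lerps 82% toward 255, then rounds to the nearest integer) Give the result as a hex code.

#D5FAFE

Lerp each channel 82% toward 255:
  R: 19 + 0.82×(255−19) = 19 + 193.52 = 212.52 → 213
  G: 227 + 22.96 = 249.96 → 250
  B: 248 + 5.74 = 253.74 → 254
rgb(213, 250, 254) = #D5FAFE.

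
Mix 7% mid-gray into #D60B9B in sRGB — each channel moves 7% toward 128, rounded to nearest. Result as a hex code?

#D60B9B is rgb(214, 11, 155).
Lerp each channel 7% toward 128:
  R: 214 − 6.02 = 207.98 → 208
  G: 11 + 0.07×(128−11) = 11 + 8.19 = 19.19 → 19
  B: 155 + 0.07×(128−155) = 155 − 1.89 = 153.11 → 153
rgb(208, 19, 153) = #D01399.

#D01399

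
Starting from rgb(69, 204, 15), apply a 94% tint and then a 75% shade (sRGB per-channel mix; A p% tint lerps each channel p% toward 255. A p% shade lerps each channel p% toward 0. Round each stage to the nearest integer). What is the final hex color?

#3d3f3c

Per channel, c → c + 0.94(255 − c):
  R: 69 + 0.94×(255−69) = 69 + 174.84 = 243.84 → 244
  G: 204 + 0.94×(255−204) = 204 + 47.94 = 251.94 → 252
  B: 15 + 0.94×(255−15) = 15 + 225.6 = 240.6 → 241
After the tint: rgb(244, 252, 241) = #f4fcf1.
A 75% shade moves each channel 75% toward 0:
  R: 244 + 0.75×(0−244) = 244 − 183 = 61 → 61
  G: 252 − 189 = 63 → 63
  B: 241 + 0.75×(0−241) = 241 − 180.75 = 60.25 → 60
rgb(61, 63, 60) = #3d3f3c.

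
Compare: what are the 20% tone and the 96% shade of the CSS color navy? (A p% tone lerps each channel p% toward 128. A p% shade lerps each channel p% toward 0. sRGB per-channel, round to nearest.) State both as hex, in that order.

CSS navy is rgb(0, 0, 128).
20% tone:
  R: 0 + 25.6 = 25.6 → 26
  G: 0 + 0.2×(128−0) = 0 + 25.6 = 25.6 → 26
  B: 128 + 0.2×(128−128) = 128 + 0 = 128 → 128
  → #1a1a80
96% shade:
  R: 0 + 0 = 0 → 0
  G: 0 + 0 = 0 → 0
  B: 128 − 122.88 = 5.12 → 5
  → #000005

#1a1a80, #000005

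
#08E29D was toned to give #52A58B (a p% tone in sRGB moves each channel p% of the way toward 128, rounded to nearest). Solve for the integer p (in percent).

#08E29D is rgb(8, 226, 157); #52A58B is rgb(82, 165, 139).
On the R channel (widest range): 82 ≈ 8 + (p/100)(128 − 8), so p ≈ 100×(82 − 8)/(128 − 8) = 7400/120 = 61.67.
p = 62 reproduces all three channels after rounding.

62%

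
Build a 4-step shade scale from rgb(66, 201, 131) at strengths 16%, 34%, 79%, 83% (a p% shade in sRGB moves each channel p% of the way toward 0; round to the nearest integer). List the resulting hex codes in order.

16%: (66 − 10.56 = 55.44→55, 201 − 32.16 = 168.84→169, 131 − 20.96 = 110.04→110) → #37a96e
34%: (66 − 22.44 = 43.56→44, 201 − 68.34 = 132.66→133, 131 − 44.54 = 86.46→86) → #2c8556
79%: (66 − 52.14 = 13.86→14, 201 − 158.79 = 42.21→42, 131 − 103.49 = 27.51→28) → #0e2a1c
83%: (66 − 54.78 = 11.22→11, 201 − 166.83 = 34.17→34, 131 − 108.73 = 22.27→22) → #0b2216

#37a96e, #2c8556, #0e2a1c, #0b2216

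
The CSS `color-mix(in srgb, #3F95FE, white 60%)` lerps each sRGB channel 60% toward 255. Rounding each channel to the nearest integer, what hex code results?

#B2D5FF

#3F95FE is rgb(63, 149, 254).
Lerp each channel 60% toward 255:
  R: 63 + 0.6×(255−63) = 63 + 115.2 = 178.2 → 178
  G: 149 + 63.6 = 212.6 → 213
  B: 254 + 0.6 = 254.6 → 255
rgb(178, 213, 255) = #B2D5FF.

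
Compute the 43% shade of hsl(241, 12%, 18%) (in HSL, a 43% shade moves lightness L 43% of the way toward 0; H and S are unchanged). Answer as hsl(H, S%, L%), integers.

hsl(241, 12%, 10%)

L moves 43% from 18 toward 0: 18 − 7.74 = 10.26 → 10.
H and S are unchanged.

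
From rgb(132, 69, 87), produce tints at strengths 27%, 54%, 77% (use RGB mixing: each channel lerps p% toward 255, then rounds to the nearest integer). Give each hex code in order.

#A57784, #C6A9B2, #E3D4D8

27%: (132 + 33.21 = 165.21→165, 69 + 50.22 = 119.22→119, 87 + 45.36 = 132.36→132) → #A57784
54%: (132 + 66.42 = 198.42→198, 69 + 100.44 = 169.44→169, 87 + 90.72 = 177.72→178) → #C6A9B2
77%: (132 + 94.71 = 226.71→227, 69 + 143.22 = 212.22→212, 87 + 129.36 = 216.36→216) → #E3D4D8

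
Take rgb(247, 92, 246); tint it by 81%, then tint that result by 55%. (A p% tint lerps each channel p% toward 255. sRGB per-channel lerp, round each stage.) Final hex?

#FEF1FE

Lerp each channel 81% toward 255:
  R: 247 + 6.48 = 253.48 → 253
  G: 92 + 0.81×(255−92) = 92 + 132.03 = 224.03 → 224
  B: 246 + 7.29 = 253.29 → 253
After the tint: rgb(253, 224, 253) = #FDE0FD.
Lerp each channel 55% toward 255:
  R: 253 + 1.1 = 254.1 → 254
  G: 224 + 0.55×(255−224) = 224 + 17.05 = 241.05 → 241
  B: 253 + 1.1 = 254.1 → 254
rgb(254, 241, 254) = #FEF1FE.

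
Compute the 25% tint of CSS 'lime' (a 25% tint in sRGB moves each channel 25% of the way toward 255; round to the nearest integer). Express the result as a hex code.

#40ff40

CSS lime is rgb(0, 255, 0).
A 25% tint moves each channel 25% toward 255:
  R: 0 + 0.25×(255−0) = 0 + 63.75 = 63.75 → 64
  G: 255 + 0.25×(255−255) = 255 + 0 = 255 → 255
  B: 0 + 63.75 = 63.75 → 64
rgb(64, 255, 64) = #40ff40.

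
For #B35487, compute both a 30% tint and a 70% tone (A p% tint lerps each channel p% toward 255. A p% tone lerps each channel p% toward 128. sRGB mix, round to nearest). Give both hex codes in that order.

#B35487 is rgb(179, 84, 135).
30% tint:
  R: 179 + 0.3×(255−179) = 179 + 22.8 = 201.8 → 202
  G: 84 + 51.3 = 135.3 → 135
  B: 135 + 0.3×(255−135) = 135 + 36 = 171 → 171
  → #CA87AB
70% tone:
  R: 179 + 0.7×(128−179) = 179 − 35.7 = 143.3 → 143
  G: 84 + 0.7×(128−84) = 84 + 30.8 = 114.8 → 115
  B: 135 + 0.7×(128−135) = 135 − 4.9 = 130.1 → 130
  → #8F7382

#CA87AB, #8F7382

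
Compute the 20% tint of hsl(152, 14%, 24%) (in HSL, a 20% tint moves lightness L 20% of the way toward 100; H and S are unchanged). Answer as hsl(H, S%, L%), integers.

L moves 20% from 24 toward 100: 24 + 15.2 = 39.2 → 39.
H and S are unchanged.

hsl(152, 14%, 39%)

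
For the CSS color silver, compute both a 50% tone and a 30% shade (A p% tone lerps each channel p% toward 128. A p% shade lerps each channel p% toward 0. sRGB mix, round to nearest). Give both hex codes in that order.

#A0A0A0, #868686

CSS silver is rgb(192, 192, 192).
50% tone:
  R: 192 − 32 = 160 → 160
  G: 192 + 0.5×(128−192) = 192 − 32 = 160 → 160
  B: 192 + 0.5×(128−192) = 192 − 32 = 160 → 160
  → #A0A0A0
30% shade:
  R: 192 + 0.3×(0−192) = 192 − 57.6 = 134.4 → 134
  G: 192 − 57.6 = 134.4 → 134
  B: 192 + 0.3×(0−192) = 192 − 57.6 = 134.4 → 134
  → #868686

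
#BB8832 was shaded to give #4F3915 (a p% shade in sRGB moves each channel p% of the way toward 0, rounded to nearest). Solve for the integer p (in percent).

#BB8832 is rgb(187, 136, 50); #4F3915 is rgb(79, 57, 21).
On the R channel (widest range): 79 ≈ 187 + (p/100)(0 − 187), so p ≈ 100×(79 − 187)/(0 − 187) = -10800/-187 = 57.75.
p = 58 reproduces all three channels after rounding.

58%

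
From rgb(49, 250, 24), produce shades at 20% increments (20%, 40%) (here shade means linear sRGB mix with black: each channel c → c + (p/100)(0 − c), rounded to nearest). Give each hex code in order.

#27C813, #1D960E

20%: (49 − 9.8 = 39.2→39, 250 − 50 = 200→200, 24 − 4.8 = 19.2→19) → #27C813
40%: (49 − 19.6 = 29.4→29, 250 − 100 = 150→150, 24 − 9.6 = 14.4→14) → #1D960E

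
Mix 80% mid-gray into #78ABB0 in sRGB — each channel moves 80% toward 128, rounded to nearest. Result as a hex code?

#78ABB0 is rgb(120, 171, 176).
Lerp each channel 80% toward 128:
  R: 120 + 0.8×(128−120) = 120 + 6.4 = 126.4 → 126
  G: 171 + 0.8×(128−171) = 171 − 34.4 = 136.6 → 137
  B: 176 + 0.8×(128−176) = 176 − 38.4 = 137.6 → 138
rgb(126, 137, 138) = #7E898A.

#7E898A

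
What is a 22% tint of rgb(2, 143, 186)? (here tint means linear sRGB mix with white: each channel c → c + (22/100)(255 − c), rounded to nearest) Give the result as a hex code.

#3AA8C9

Lerp each channel 22% toward 255:
  R: 2 + 55.66 = 57.66 → 58
  G: 143 + 0.22×(255−143) = 143 + 24.64 = 167.64 → 168
  B: 186 + 15.18 = 201.18 → 201
rgb(58, 168, 201) = #3AA8C9.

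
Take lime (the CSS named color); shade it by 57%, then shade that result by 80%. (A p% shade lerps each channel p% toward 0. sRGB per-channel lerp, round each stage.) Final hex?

#001600

CSS lime is rgb(0, 255, 0).
Lerp each channel 57% toward 0:
  R: 0 + 0.57×(0−0) = 0 + 0 = 0 → 0
  G: 255 + 0.57×(0−255) = 255 − 145.35 = 109.65 → 110
  B: 0 + 0.57×(0−0) = 0 + 0 = 0 → 0
After the shade: rgb(0, 110, 0) = #006E00.
An 80% shade moves each channel 80% toward 0:
  R: 0 + 0 = 0 → 0
  G: 110 − 88 = 22 → 22
  B: 0 + 0 = 0 → 0
rgb(0, 22, 0) = #001600.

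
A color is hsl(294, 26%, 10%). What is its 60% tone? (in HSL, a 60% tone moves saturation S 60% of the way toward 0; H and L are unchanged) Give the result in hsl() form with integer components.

S moves 60% from 26 toward 0: 26 − 15.6 = 10.4 → 10.
H and L are unchanged.

hsl(294, 10%, 10%)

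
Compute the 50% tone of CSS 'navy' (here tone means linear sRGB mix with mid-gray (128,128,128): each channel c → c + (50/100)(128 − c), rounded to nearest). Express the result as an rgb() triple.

rgb(64, 64, 128)

CSS navy is rgb(0, 0, 128).
Per channel, c → c + 0.5(128 − c):
  R: 0 + 0.5×(128−0) = 0 + 64 = 64 → 64
  G: 0 + 0.5×(128−0) = 0 + 64 = 64 → 64
  B: 128 + 0.5×(128−128) = 128 + 0 = 128 → 128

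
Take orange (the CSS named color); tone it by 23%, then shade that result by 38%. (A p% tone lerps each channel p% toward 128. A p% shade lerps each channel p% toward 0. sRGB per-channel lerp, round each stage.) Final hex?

CSS orange is rgb(255, 165, 0).
Per channel, c → c + 0.23(128 − c):
  R: 255 − 29.21 = 225.79 → 226
  G: 165 + 0.23×(128−165) = 165 − 8.51 = 156.49 → 156
  B: 0 + 0.23×(128−0) = 0 + 29.44 = 29.44 → 29
After the tone: rgb(226, 156, 29) = #E29C1D.
Per channel, c → c + 0.38(0 − c):
  R: 226 − 85.88 = 140.12 → 140
  G: 156 − 59.28 = 96.72 → 97
  B: 29 + 0.38×(0−29) = 29 − 11.02 = 17.98 → 18
rgb(140, 97, 18) = #8C6112.

#8C6112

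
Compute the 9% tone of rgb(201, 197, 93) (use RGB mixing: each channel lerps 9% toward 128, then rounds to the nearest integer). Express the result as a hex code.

Per channel, c → c + 0.09(128 − c):
  R: 201 + 0.09×(128−201) = 201 − 6.57 = 194.43 → 194
  G: 197 − 6.21 = 190.79 → 191
  B: 93 + 0.09×(128−93) = 93 + 3.15 = 96.15 → 96
rgb(194, 191, 96) = #C2BF60.

#C2BF60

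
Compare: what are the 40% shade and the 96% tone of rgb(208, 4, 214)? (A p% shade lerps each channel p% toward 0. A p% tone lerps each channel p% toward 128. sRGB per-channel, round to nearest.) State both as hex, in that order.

#7D0280, #837B83

40% shade:
  R: 208 − 83.2 = 124.8 → 125
  G: 4 + 0.4×(0−4) = 4 − 1.6 = 2.4 → 2
  B: 214 − 85.6 = 128.4 → 128
  → #7D0280
96% tone:
  R: 208 + 0.96×(128−208) = 208 − 76.8 = 131.2 → 131
  G: 4 + 0.96×(128−4) = 4 + 119.04 = 123.04 → 123
  B: 214 + 0.96×(128−214) = 214 − 82.56 = 131.44 → 131
  → #837B83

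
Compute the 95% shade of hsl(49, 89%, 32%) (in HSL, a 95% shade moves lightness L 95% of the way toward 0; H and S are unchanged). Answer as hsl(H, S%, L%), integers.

hsl(49, 89%, 2%)

L moves 95% from 32 toward 0: 32 − 30.4 = 1.6 → 2.
H and S are unchanged.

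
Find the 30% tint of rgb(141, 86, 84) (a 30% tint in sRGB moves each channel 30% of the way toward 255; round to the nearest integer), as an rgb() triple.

Per channel, c → c + 0.3(255 − c):
  R: 141 + 34.2 = 175.2 → 175
  G: 86 + 0.3×(255−86) = 86 + 50.7 = 136.7 → 137
  B: 84 + 51.3 = 135.3 → 135

rgb(175, 137, 135)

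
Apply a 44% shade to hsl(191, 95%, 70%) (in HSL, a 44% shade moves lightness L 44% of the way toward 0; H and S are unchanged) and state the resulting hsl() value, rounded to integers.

L moves 44% from 70 toward 0: 70 − 30.8 = 39.2 → 39.
H and S are unchanged.

hsl(191, 95%, 39%)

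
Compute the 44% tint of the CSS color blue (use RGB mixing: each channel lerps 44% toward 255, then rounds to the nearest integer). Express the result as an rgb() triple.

rgb(112, 112, 255)

CSS blue is rgb(0, 0, 255).
A 44% tint moves each channel 44% toward 255:
  R: 0 + 0.44×(255−0) = 0 + 112.2 = 112.2 → 112
  G: 0 + 0.44×(255−0) = 0 + 112.2 = 112.2 → 112
  B: 255 + 0.44×(255−255) = 255 + 0 = 255 → 255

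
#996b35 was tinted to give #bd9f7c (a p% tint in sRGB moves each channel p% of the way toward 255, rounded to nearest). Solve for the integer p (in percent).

35%

#996b35 is rgb(153, 107, 53); #bd9f7c is rgb(189, 159, 124).
On the B channel (widest range): 124 ≈ 53 + (p/100)(255 − 53), so p ≈ 100×(124 − 53)/(255 − 53) = 7100/202 = 35.15.
p = 35 reproduces all three channels after rounding.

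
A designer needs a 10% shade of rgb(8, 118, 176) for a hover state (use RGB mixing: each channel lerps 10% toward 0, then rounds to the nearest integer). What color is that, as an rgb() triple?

Per channel, c → c + 0.1(0 − c):
  R: 8 − 0.8 = 7.2 → 7
  G: 118 − 11.8 = 106.2 → 106
  B: 176 − 17.6 = 158.4 → 158

rgb(7, 106, 158)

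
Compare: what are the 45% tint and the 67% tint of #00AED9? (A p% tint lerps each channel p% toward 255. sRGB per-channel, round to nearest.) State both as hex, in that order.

#73D2EA, #ABE4F2

#00AED9 is rgb(0, 174, 217).
45% tint:
  R: 0 + 0.45×(255−0) = 0 + 114.75 = 114.75 → 115
  G: 174 + 0.45×(255−174) = 174 + 36.45 = 210.45 → 210
  B: 217 + 0.45×(255−217) = 217 + 17.1 = 234.1 → 234
  → #73D2EA
67% tint:
  R: 0 + 170.85 = 170.85 → 171
  G: 174 + 0.67×(255−174) = 174 + 54.27 = 228.27 → 228
  B: 217 + 0.67×(255−217) = 217 + 25.46 = 242.46 → 242
  → #ABE4F2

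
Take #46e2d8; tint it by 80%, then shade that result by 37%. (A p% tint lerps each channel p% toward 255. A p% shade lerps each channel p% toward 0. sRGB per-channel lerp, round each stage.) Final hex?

#899d9c

#46e2d8 is rgb(70, 226, 216).
Per channel, c → c + 0.8(255 − c):
  R: 70 + 148 = 218 → 218
  G: 226 + 0.8×(255−226) = 226 + 23.2 = 249.2 → 249
  B: 216 + 31.2 = 247.2 → 247
After the tint: rgb(218, 249, 247) = #daf9f7.
Lerp each channel 37% toward 0:
  R: 218 + 0.37×(0−218) = 218 − 80.66 = 137.34 → 137
  G: 249 + 0.37×(0−249) = 249 − 92.13 = 156.87 → 157
  B: 247 − 91.39 = 155.61 → 156
rgb(137, 157, 156) = #899d9c.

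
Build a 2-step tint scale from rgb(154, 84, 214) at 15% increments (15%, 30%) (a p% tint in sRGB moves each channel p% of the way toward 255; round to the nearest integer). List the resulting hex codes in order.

#A96EDC, #B887E2

15%: (154 + 15.15 = 169.15→169, 84 + 25.65 = 109.65→110, 214 + 6.15 = 220.15→220) → #A96EDC
30%: (154 + 30.3 = 184.3→184, 84 + 51.3 = 135.3→135, 214 + 12.3 = 226.3→226) → #B887E2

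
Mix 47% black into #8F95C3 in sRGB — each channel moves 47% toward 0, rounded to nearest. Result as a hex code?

#8F95C3 is rgb(143, 149, 195).
Lerp each channel 47% toward 0:
  R: 143 + 0.47×(0−143) = 143 − 67.21 = 75.79 → 76
  G: 149 − 70.03 = 78.97 → 79
  B: 195 + 0.47×(0−195) = 195 − 91.65 = 103.35 → 103
rgb(76, 79, 103) = #4C4F67.

#4C4F67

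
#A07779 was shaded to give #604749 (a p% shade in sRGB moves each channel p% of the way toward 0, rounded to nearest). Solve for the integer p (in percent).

40%

#A07779 is rgb(160, 119, 121); #604749 is rgb(96, 71, 73).
On the R channel (widest range): 96 ≈ 160 + (p/100)(0 − 160), so p ≈ 100×(96 − 160)/(0 − 160) = -6400/-160 = 40.00.
p = 40 reproduces all three channels after rounding.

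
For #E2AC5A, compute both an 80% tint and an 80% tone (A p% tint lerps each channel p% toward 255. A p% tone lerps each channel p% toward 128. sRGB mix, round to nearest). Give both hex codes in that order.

#E2AC5A is rgb(226, 172, 90).
80% tint:
  R: 226 + 23.2 = 249.2 → 249
  G: 172 + 0.8×(255−172) = 172 + 66.4 = 238.4 → 238
  B: 90 + 132 = 222 → 222
  → #F9EEDE
80% tone:
  R: 226 + 0.8×(128−226) = 226 − 78.4 = 147.6 → 148
  G: 172 + 0.8×(128−172) = 172 − 35.2 = 136.8 → 137
  B: 90 + 0.8×(128−90) = 90 + 30.4 = 120.4 → 120
  → #948978

#F9EEDE, #948978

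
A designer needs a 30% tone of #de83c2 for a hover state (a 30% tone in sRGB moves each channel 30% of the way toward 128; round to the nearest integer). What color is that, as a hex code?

#c282ae

#de83c2 is rgb(222, 131, 194).
Lerp each channel 30% toward 128:
  R: 222 − 28.2 = 193.8 → 194
  G: 131 − 0.9 = 130.1 → 130
  B: 194 + 0.3×(128−194) = 194 − 19.8 = 174.2 → 174
rgb(194, 130, 174) = #c282ae.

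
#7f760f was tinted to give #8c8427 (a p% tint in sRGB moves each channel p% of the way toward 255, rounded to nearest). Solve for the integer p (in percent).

#7f760f is rgb(127, 118, 15); #8c8427 is rgb(140, 132, 39).
On the B channel (widest range): 39 ≈ 15 + (p/100)(255 − 15), so p ≈ 100×(39 − 15)/(255 − 15) = 2400/240 = 10.00.
p = 10 reproduces all three channels after rounding.

10%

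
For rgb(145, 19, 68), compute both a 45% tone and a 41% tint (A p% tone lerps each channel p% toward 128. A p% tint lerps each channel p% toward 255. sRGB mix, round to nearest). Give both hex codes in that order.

#89445f, #be7491

45% tone:
  R: 145 + 0.45×(128−145) = 145 − 7.65 = 137.35 → 137
  G: 19 + 0.45×(128−19) = 19 + 49.05 = 68.05 → 68
  B: 68 + 0.45×(128−68) = 68 + 27 = 95 → 95
  → #89445f
41% tint:
  R: 145 + 0.41×(255−145) = 145 + 45.1 = 190.1 → 190
  G: 19 + 0.41×(255−19) = 19 + 96.76 = 115.76 → 116
  B: 68 + 0.41×(255−68) = 68 + 76.67 = 144.67 → 145
  → #be7491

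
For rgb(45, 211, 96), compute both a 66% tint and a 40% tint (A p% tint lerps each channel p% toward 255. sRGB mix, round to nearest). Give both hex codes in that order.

#B8F0C9, #81E5A0

66% tint:
  R: 45 + 138.6 = 183.6 → 184
  G: 211 + 29.04 = 240.04 → 240
  B: 96 + 104.94 = 200.94 → 201
  → #B8F0C9
40% tint:
  R: 45 + 0.4×(255−45) = 45 + 84 = 129 → 129
  G: 211 + 0.4×(255−211) = 211 + 17.6 = 228.6 → 229
  B: 96 + 0.4×(255−96) = 96 + 63.6 = 159.6 → 160
  → #81E5A0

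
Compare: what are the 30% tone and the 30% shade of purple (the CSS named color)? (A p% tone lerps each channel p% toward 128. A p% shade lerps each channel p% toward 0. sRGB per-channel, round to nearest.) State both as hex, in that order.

#802680, #5A005A

CSS purple is rgb(128, 0, 128).
30% tone:
  R: 128 + 0.3×(128−128) = 128 + 0 = 128 → 128
  G: 0 + 38.4 = 38.4 → 38
  B: 128 + 0.3×(128−128) = 128 + 0 = 128 → 128
  → #802680
30% shade:
  R: 128 + 0.3×(0−128) = 128 − 38.4 = 89.6 → 90
  G: 0 + 0.3×(0−0) = 0 + 0 = 0 → 0
  B: 128 − 38.4 = 89.6 → 90
  → #5A005A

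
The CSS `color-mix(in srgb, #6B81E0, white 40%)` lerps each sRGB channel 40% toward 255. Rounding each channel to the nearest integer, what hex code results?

#6B81E0 is rgb(107, 129, 224).
Lerp each channel 40% toward 255:
  R: 107 + 59.2 = 166.2 → 166
  G: 129 + 0.4×(255−129) = 129 + 50.4 = 179.4 → 179
  B: 224 + 12.4 = 236.4 → 236
rgb(166, 179, 236) = #A6B3EC.

#A6B3EC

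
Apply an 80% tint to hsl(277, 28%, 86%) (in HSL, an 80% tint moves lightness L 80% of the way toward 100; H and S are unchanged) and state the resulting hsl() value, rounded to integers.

hsl(277, 28%, 97%)

L moves 80% from 86 toward 100: 86 + 11.2 = 97.2 → 97.
H and S are unchanged.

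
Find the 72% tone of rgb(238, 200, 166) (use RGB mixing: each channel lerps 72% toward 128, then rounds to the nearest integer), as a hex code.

#9f948b

A 72% tone moves each channel 72% toward 128:
  R: 238 + 0.72×(128−238) = 238 − 79.2 = 158.8 → 159
  G: 200 − 51.84 = 148.16 → 148
  B: 166 − 27.36 = 138.64 → 139
rgb(159, 148, 139) = #9f948b.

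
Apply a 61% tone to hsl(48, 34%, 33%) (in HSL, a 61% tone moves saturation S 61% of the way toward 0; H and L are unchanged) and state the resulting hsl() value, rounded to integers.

S moves 61% from 34 toward 0: 34 − 20.74 = 13.26 → 13.
H and L are unchanged.

hsl(48, 13%, 33%)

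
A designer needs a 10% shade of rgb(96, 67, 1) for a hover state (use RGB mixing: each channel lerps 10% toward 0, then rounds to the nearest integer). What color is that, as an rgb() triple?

rgb(86, 60, 1)

Per channel, c → c + 0.1(0 − c):
  R: 96 + 0.1×(0−96) = 96 − 9.6 = 86.4 → 86
  G: 67 − 6.7 = 60.3 → 60
  B: 1 + 0.1×(0−1) = 1 − 0.1 = 0.9 → 1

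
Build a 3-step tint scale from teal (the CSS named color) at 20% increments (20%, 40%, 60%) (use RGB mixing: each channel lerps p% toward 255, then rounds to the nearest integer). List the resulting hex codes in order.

CSS teal is rgb(0, 128, 128).
20%: (0 + 51 = 51→51, 128 + 25.4 = 153.4→153, 128 + 25.4 = 153.4→153) → #339999
40%: (0 + 102 = 102→102, 128 + 50.8 = 178.8→179, 128 + 50.8 = 178.8→179) → #66b3b3
60%: (0 + 153 = 153→153, 128 + 76.2 = 204.2→204, 128 + 76.2 = 204.2→204) → #99cccc

#339999, #66b3b3, #99cccc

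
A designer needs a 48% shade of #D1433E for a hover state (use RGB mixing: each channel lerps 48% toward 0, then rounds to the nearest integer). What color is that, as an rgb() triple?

rgb(109, 35, 32)

#D1433E is rgb(209, 67, 62).
A 48% shade moves each channel 48% toward 0:
  R: 209 + 0.48×(0−209) = 209 − 100.32 = 108.68 → 109
  G: 67 + 0.48×(0−67) = 67 − 32.16 = 34.84 → 35
  B: 62 + 0.48×(0−62) = 62 − 29.76 = 32.24 → 32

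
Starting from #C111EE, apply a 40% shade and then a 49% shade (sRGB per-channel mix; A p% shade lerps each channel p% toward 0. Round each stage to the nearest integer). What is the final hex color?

#C111EE is rgb(193, 17, 238).
Lerp each channel 40% toward 0:
  R: 193 + 0.4×(0−193) = 193 − 77.2 = 115.8 → 116
  G: 17 + 0.4×(0−17) = 17 − 6.8 = 10.2 → 10
  B: 238 − 95.2 = 142.8 → 143
After the shade: rgb(116, 10, 143) = #740A8F.
A 49% shade moves each channel 49% toward 0:
  R: 116 + 0.49×(0−116) = 116 − 56.84 = 59.16 → 59
  G: 10 + 0.49×(0−10) = 10 − 4.9 = 5.1 → 5
  B: 143 + 0.49×(0−143) = 143 − 70.07 = 72.93 → 73
rgb(59, 5, 73) = #3B0549.

#3B0549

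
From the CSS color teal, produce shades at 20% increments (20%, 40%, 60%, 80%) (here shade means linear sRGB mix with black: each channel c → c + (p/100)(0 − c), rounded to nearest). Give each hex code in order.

#006666, #004D4D, #003333, #001A1A

CSS teal is rgb(0, 128, 128).
20%: (0→0, 128 − 25.6 = 102.4→102, 128 − 25.6 = 102.4→102) → #006666
40%: (0→0, 128 − 51.2 = 76.8→77, 128 − 51.2 = 76.8→77) → #004D4D
60%: (0→0, 128 − 76.8 = 51.2→51, 128 − 76.8 = 51.2→51) → #003333
80%: (0→0, 128 − 102.4 = 25.6→26, 128 − 102.4 = 25.6→26) → #001A1A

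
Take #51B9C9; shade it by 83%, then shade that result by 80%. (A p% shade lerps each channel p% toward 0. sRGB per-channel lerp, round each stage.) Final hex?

#51B9C9 is rgb(81, 185, 201).
Per channel, c → c + 0.83(0 − c):
  R: 81 + 0.83×(0−81) = 81 − 67.23 = 13.77 → 14
  G: 185 − 153.55 = 31.45 → 31
  B: 201 + 0.83×(0−201) = 201 − 166.83 = 34.17 → 34
After the shade: rgb(14, 31, 34) = #0E1F22.
An 80% shade moves each channel 80% toward 0:
  R: 14 + 0.8×(0−14) = 14 − 11.2 = 2.8 → 3
  G: 31 + 0.8×(0−31) = 31 − 24.8 = 6.2 → 6
  B: 34 − 27.2 = 6.8 → 7
rgb(3, 6, 7) = #030607.

#030607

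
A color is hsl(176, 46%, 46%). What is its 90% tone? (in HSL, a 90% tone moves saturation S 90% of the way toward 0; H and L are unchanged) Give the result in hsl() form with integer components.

hsl(176, 5%, 46%)

S moves 90% from 46 toward 0: 46 − 41.4 = 4.6 → 5.
H and L are unchanged.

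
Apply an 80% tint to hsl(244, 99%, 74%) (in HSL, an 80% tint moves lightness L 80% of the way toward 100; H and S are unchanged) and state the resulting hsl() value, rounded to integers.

L moves 80% from 74 toward 100: 74 + 20.8 = 94.8 → 95.
H and S are unchanged.

hsl(244, 99%, 95%)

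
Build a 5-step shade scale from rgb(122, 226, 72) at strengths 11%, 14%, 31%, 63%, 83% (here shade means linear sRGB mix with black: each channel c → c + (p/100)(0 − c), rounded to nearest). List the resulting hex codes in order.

#6DC940, #69C23E, #549C32, #2D541B, #15260C

11%: (122 − 13.42 = 108.58→109, 226 − 24.86 = 201.14→201, 72 − 7.92 = 64.08→64) → #6DC940
14%: (122 − 17.08 = 104.92→105, 226 − 31.64 = 194.36→194, 72 − 10.08 = 61.92→62) → #69C23E
31%: (122 − 37.82 = 84.18→84, 226 − 70.06 = 155.94→156, 72 − 22.32 = 49.68→50) → #549C32
63%: (122 − 76.86 = 45.14→45, 226 − 142.38 = 83.62→84, 72 − 45.36 = 26.64→27) → #2D541B
83%: (122 − 101.26 = 20.74→21, 226 − 187.58 = 38.42→38, 72 − 59.76 = 12.24→12) → #15260C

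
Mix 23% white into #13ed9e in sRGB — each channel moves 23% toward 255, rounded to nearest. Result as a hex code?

#13ed9e is rgb(19, 237, 158).
Per channel, c → c + 0.23(255 − c):
  R: 19 + 54.28 = 73.28 → 73
  G: 237 + 4.14 = 241.14 → 241
  B: 158 + 22.31 = 180.31 → 180
rgb(73, 241, 180) = #49f1b4.

#49f1b4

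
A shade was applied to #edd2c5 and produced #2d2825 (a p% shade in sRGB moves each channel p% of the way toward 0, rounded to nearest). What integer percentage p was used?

81%

#edd2c5 is rgb(237, 210, 197); #2d2825 is rgb(45, 40, 37).
On the R channel (widest range): 45 ≈ 237 + (p/100)(0 − 237), so p ≈ 100×(45 − 237)/(0 − 237) = -19200/-237 = 81.01.
p = 81 reproduces all three channels after rounding.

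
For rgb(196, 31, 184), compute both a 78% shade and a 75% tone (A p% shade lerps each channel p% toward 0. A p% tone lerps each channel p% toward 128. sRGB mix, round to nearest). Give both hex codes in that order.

#2b0728, #91688e

78% shade:
  R: 196 + 0.78×(0−196) = 196 − 152.88 = 43.12 → 43
  G: 31 − 24.18 = 6.82 → 7
  B: 184 − 143.52 = 40.48 → 40
  → #2b0728
75% tone:
  R: 196 + 0.75×(128−196) = 196 − 51 = 145 → 145
  G: 31 + 72.75 = 103.75 → 104
  B: 184 + 0.75×(128−184) = 184 − 42 = 142 → 142
  → #91688e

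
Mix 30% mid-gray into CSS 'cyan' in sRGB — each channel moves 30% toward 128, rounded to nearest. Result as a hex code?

CSS cyan is rgb(0, 255, 255).
Lerp each channel 30% toward 128:
  R: 0 + 0.3×(128−0) = 0 + 38.4 = 38.4 → 38
  G: 255 + 0.3×(128−255) = 255 − 38.1 = 216.9 → 217
  B: 255 − 38.1 = 216.9 → 217
rgb(38, 217, 217) = #26D9D9.

#26D9D9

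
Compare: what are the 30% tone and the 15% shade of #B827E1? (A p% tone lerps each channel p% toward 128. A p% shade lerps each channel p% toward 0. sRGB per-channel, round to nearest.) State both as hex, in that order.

#B827E1 is rgb(184, 39, 225).
30% tone:
  R: 184 − 16.8 = 167.2 → 167
  G: 39 + 0.3×(128−39) = 39 + 26.7 = 65.7 → 66
  B: 225 − 29.1 = 195.9 → 196
  → #A742C4
15% shade:
  R: 184 + 0.15×(0−184) = 184 − 27.6 = 156.4 → 156
  G: 39 − 5.85 = 33.15 → 33
  B: 225 − 33.75 = 191.25 → 191
  → #9C21BF

#A742C4, #9C21BF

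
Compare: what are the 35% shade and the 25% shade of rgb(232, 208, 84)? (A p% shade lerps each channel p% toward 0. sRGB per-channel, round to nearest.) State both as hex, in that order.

35% shade:
  R: 232 + 0.35×(0−232) = 232 − 81.2 = 150.8 → 151
  G: 208 − 72.8 = 135.2 → 135
  B: 84 + 0.35×(0−84) = 84 − 29.4 = 54.6 → 55
  → #978737
25% shade:
  R: 232 + 0.25×(0−232) = 232 − 58 = 174 → 174
  G: 208 − 52 = 156 → 156
  B: 84 − 21 = 63 → 63
  → #AE9C3F

#978737, #AE9C3F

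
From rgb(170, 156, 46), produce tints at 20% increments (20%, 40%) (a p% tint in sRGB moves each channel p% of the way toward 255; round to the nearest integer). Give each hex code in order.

20%: (170 + 17 = 187→187, 156 + 19.8 = 175.8→176, 46 + 41.8 = 87.8→88) → #bbb058
40%: (170 + 34 = 204→204, 156 + 39.6 = 195.6→196, 46 + 83.6 = 129.6→130) → #ccc482

#bbb058, #ccc482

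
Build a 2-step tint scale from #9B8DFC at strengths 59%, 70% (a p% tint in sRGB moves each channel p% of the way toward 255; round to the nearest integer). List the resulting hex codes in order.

#D6D0FE, #E1DDFE

#9B8DFC is rgb(155, 141, 252).
59%: (155 + 59 = 214→214, 141 + 67.26 = 208.26→208, 252 + 1.77 = 253.77→254) → #D6D0FE
70%: (155 + 70 = 225→225, 141 + 79.8 = 220.8→221, 252 + 2.1 = 254.1→254) → #E1DDFE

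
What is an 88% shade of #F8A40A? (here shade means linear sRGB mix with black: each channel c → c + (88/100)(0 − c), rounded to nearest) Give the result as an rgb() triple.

rgb(30, 20, 1)

#F8A40A is rgb(248, 164, 10).
An 88% shade moves each channel 88% toward 0:
  R: 248 − 218.24 = 29.76 → 30
  G: 164 − 144.32 = 19.68 → 20
  B: 10 − 8.8 = 1.2 → 1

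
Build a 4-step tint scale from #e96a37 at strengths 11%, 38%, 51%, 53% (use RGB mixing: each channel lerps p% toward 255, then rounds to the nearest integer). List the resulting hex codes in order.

#e96a37 is rgb(233, 106, 55).
11%: (233 + 2.42 = 235.42→235, 106 + 16.39 = 122.39→122, 55 + 22 = 77→77) → #eb7a4d
38%: (233 + 8.36 = 241.36→241, 106 + 56.62 = 162.62→163, 55 + 76 = 131→131) → #f1a383
51%: (233 + 11.22 = 244.22→244, 106 + 75.99 = 181.99→182, 55 + 102 = 157→157) → #f4b69d
53%: (233 + 11.66 = 244.66→245, 106 + 78.97 = 184.97→185, 55 + 106 = 161→161) → #f5b9a1

#eb7a4d, #f1a383, #f4b69d, #f5b9a1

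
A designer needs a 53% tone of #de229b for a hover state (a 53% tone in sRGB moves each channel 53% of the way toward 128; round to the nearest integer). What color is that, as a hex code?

#ac548d

#de229b is rgb(222, 34, 155).
A 53% tone moves each channel 53% toward 128:
  R: 222 − 49.82 = 172.18 → 172
  G: 34 + 49.82 = 83.82 → 84
  B: 155 + 0.53×(128−155) = 155 − 14.31 = 140.69 → 141
rgb(172, 84, 141) = #ac548d.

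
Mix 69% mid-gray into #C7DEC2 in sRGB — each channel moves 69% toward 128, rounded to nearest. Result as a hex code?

#C7DEC2 is rgb(199, 222, 194).
A 69% tone moves each channel 69% toward 128:
  R: 199 + 0.69×(128−199) = 199 − 48.99 = 150.01 → 150
  G: 222 − 64.86 = 157.14 → 157
  B: 194 + 0.69×(128−194) = 194 − 45.54 = 148.46 → 148
rgb(150, 157, 148) = #969D94.

#969D94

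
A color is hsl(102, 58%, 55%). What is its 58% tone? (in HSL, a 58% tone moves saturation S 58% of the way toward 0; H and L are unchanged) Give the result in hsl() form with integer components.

hsl(102, 24%, 55%)

S moves 58% from 58 toward 0: 58 − 33.64 = 24.36 → 24.
H and L are unchanged.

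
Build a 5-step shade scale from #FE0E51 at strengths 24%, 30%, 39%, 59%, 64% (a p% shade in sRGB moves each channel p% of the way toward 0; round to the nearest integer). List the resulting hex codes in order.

#FE0E51 is rgb(254, 14, 81).
24%: (254 − 60.96 = 193.04→193, 14 − 3.36 = 10.64→11, 81 − 19.44 = 61.56→62) → #C10B3E
30%: (254 − 76.2 = 177.8→178, 14 − 4.2 = 9.8→10, 81 − 24.3 = 56.7→57) → #B20A39
39%: (254 − 99.06 = 154.94→155, 14 − 5.46 = 8.54→9, 81 − 31.59 = 49.41→49) → #9B0931
59%: (254 − 149.86 = 104.14→104, 14 − 8.26 = 5.74→6, 81 − 47.79 = 33.21→33) → #680621
64%: (254 − 162.56 = 91.44→91, 14 − 8.96 = 5.04→5, 81 − 51.84 = 29.16→29) → #5B051D

#C10B3E, #B20A39, #9B0931, #680621, #5B051D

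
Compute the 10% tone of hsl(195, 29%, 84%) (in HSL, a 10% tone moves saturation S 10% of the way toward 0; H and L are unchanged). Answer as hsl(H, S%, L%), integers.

hsl(195, 26%, 84%)

S moves 10% from 29 toward 0: 29 − 2.9 = 26.1 → 26.
H and L are unchanged.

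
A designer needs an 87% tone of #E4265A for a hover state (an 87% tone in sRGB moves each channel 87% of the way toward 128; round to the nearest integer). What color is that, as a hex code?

#E4265A is rgb(228, 38, 90).
Per channel, c → c + 0.87(128 − c):
  R: 228 + 0.87×(128−228) = 228 − 87 = 141 → 141
  G: 38 + 0.87×(128−38) = 38 + 78.3 = 116.3 → 116
  B: 90 + 0.87×(128−90) = 90 + 33.06 = 123.06 → 123
rgb(141, 116, 123) = #8D747B.

#8D747B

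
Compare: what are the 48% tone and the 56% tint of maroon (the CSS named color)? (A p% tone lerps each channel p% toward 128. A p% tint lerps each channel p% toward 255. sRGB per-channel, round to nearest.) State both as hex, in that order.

#803d3d, #c78f8f

CSS maroon is rgb(128, 0, 0).
48% tone:
  R: 128 + 0 = 128 → 128
  G: 0 + 0.48×(128−0) = 0 + 61.44 = 61.44 → 61
  B: 0 + 61.44 = 61.44 → 61
  → #803d3d
56% tint:
  R: 128 + 0.56×(255−128) = 128 + 71.12 = 199.12 → 199
  G: 0 + 0.56×(255−0) = 0 + 142.8 = 142.8 → 143
  B: 0 + 142.8 = 142.8 → 143
  → #c78f8f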